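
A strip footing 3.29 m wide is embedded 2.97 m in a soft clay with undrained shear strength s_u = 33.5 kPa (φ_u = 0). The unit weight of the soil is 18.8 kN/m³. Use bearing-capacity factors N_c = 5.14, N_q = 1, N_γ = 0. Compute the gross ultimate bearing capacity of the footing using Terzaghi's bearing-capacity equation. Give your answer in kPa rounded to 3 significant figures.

q_ult ≈ 228 kPa

Overburden at base level: q = 18.8 × 2.97 = 55.836 kPa.
Cohesion term c·N_c = 33.5 × 5.14 = 172.19 kPa; surcharge term q·N_q = 55.836 × 1 = 55.836 kPa.
q_ult = 172.19 + 55.836 = 228.03 kPa.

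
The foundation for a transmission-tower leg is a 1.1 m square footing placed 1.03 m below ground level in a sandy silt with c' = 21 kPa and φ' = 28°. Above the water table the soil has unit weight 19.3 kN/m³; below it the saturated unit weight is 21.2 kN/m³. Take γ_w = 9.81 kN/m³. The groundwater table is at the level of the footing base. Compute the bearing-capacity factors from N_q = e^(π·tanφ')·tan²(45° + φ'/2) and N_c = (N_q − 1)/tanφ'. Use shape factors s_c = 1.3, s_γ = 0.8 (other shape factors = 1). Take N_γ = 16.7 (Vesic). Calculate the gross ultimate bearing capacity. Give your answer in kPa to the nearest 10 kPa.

q_ult ≈ 1080 kPa

tan28° = 0.5317, so N_q = e^(π×0.5317)·tan²(59°) = 5.314 × 2.77 = 14.72.
N_c = (14.72 − 1)/tan28° = 25.8.
Overburden at base level: q = 19.3 × 1.03 = 19.879 kPa.
Below the base the soil is submerged, so the ½γBN_γ term uses γ' = 21.2 − 9.81 = 11.39 kN/m³.
Cohesion term c·N_c·s_c = 21 × 25.803 × 1.3 = 704.43 kPa; surcharge term q·N_q = 19.879 × 14.72 = 292.62 kPa; self-weight term 0.5·γ·B·N_γ·s_γ = 0.5 × 11.39 × 1.1 × 16.7 × 0.8 = 83.694 kPa.
q_ult = 704.43 + 292.62 + 83.694 = 1080.7 kPa.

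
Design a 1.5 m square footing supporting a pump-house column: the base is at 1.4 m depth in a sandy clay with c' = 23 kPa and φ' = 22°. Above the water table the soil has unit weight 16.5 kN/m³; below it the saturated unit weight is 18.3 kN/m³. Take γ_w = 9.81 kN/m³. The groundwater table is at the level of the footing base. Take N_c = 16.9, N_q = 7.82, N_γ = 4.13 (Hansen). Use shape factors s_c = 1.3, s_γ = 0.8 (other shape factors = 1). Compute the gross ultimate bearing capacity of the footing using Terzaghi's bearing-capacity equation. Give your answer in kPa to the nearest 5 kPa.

q_ult ≈ 705 kPa

Overburden at base level: q = 16.5 × 1.4 = 23.1 kPa.
Below the base the soil is submerged, so the ½γBN_γ term uses γ' = 18.3 − 9.81 = 8.49 kN/m³.
Cohesion term c·N_c·s_c = 23 × 16.9 × 1.3 = 505.31 kPa; surcharge term q·N_q = 23.1 × 7.82 = 180.64 kPa; self-weight term 0.5·γ·B·N_γ·s_γ = 0.5 × 8.49 × 1.5 × 4.13 × 0.8 = 21.038 kPa.
q_ult = 505.31 + 180.64 + 21.038 = 706.99 kPa.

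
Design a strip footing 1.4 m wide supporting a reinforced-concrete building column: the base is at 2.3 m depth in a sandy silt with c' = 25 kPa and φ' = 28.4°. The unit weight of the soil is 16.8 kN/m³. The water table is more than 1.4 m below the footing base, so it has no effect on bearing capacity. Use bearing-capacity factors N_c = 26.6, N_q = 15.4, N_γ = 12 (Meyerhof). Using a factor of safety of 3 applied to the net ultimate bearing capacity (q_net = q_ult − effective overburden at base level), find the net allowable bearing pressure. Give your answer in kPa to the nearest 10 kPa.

Effective surcharge at the founding depth q = γ·D_f = 16.8 × 2.3 = 38.64 kPa.
q_ult = c·N_c + q·N_q + 0.5·γ·B·N_γ
     = 25 × 26.6 + 38.64 × 15.4 + 0.5 × 16.8 × 1.4 × 12
     = 665 + 595.06 + 141.12 = 1401.2 kPa.
Net ultimate: q_net = 1401.2 − 38.64 = 1362.5 kPa.
q_all(net) = 1362.5 / 3 = 454.18 kPa.

q_all(net) ≈ 450 kPa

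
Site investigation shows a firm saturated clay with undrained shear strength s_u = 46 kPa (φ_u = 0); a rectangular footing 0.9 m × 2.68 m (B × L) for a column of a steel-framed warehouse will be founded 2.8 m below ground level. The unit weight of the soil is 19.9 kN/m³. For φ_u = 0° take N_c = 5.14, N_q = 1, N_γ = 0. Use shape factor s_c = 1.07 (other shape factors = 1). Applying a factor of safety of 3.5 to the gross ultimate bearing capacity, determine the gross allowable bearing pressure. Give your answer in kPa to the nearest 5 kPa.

q_all ≈ 90 kPa

Overburden at base level: q = 19.9 × 2.8 = 55.72 kPa.
Cohesion term c·N_c·s_c = 46 × 5.14 × 1.07 = 252.99 kPa; surcharge term q·N_q = 55.72 × 1 = 55.72 kPa.
q_ult = 252.99 + 55.72 = 308.71 kPa.
q_all = q_ult / FS = 308.71 / 3.5 = 88.203 kPa.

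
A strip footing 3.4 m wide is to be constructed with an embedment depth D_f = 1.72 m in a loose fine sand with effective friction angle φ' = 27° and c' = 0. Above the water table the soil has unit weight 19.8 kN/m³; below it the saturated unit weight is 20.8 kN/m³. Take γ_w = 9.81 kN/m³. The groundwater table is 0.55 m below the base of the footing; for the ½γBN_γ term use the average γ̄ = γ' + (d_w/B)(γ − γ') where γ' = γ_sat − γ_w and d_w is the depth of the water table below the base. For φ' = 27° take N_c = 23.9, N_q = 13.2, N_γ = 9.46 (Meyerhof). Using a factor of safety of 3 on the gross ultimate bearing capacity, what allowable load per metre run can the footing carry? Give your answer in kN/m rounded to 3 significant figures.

≈ 736 kN/m

Effective surcharge at the founding depth q = γ·D_f = 19.8 × 1.72 = 34.056 kPa.
With d_w = 0.55 m < B, γ̄ = 10.99 + (0.55/3.4) × (19.8 − 10.99) = 12.415 kN/m³.
q_ult = q·N_q + 0.5·γ·B·N_γ
     = 34.056 × 13.2 + 0.5 × 12.415 × 3.4 × 9.46
     = 449.54 + 199.66 = 649.2 kPa.
Gross allowable pressure q_all = 649.2 / 3 = 216.4 kPa.
Allowable wall load = q_all × B = 216.4 × 3.4 = 735.76 kN per metre run.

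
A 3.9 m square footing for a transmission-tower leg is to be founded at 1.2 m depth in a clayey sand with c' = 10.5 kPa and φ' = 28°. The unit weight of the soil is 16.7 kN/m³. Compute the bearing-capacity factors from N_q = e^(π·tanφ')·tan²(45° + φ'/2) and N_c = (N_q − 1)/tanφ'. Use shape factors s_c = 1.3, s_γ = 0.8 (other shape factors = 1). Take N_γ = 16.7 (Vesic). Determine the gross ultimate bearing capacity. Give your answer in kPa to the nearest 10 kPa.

tan28° = 0.5317, so N_q = e^(π×0.5317)·tan²(59°) = 5.314 × 2.77 = 14.72.
N_c = (14.72 − 1)/tan28° = 25.8.
Overburden at base level: q = 16.7 × 1.2 = 20.04 kPa.
Cohesion term c·N_c·s_c = 10.5 × 25.803 × 1.3 = 352.22 kPa; surcharge term q·N_q = 20.04 × 14.72 = 294.99 kPa; self-weight term 0.5·γ·B·N_γ·s_γ = 0.5 × 16.7 × 3.9 × 16.7 × 0.8 = 435.07 kPa.
q_ult = 352.22 + 294.99 + 435.07 = 1082.3 kPa.

q_ult ≈ 1080 kPa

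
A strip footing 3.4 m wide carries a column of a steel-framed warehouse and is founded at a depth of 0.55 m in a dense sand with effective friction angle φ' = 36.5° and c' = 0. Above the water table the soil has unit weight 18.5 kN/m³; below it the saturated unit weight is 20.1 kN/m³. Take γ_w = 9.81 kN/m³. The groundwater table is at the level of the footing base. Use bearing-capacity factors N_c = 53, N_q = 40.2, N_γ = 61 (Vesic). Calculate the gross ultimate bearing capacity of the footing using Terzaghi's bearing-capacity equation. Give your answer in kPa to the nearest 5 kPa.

q_ult ≈ 1475 kPa

Effective surcharge at the founding depth q = γ·D_f = 18.5 × 0.55 = 10.175 kPa.
The water table coincides with the base, so in the self-weight term γ → γ' = 10.29 kN/m³.
q_ult = q·N_q + 0.5·γ·B·N_γ
     = 10.175 × 40.2 + 0.5 × 10.29 × 3.4 × 61
     = 409.04 + 1067.1 = 1476.1 kPa.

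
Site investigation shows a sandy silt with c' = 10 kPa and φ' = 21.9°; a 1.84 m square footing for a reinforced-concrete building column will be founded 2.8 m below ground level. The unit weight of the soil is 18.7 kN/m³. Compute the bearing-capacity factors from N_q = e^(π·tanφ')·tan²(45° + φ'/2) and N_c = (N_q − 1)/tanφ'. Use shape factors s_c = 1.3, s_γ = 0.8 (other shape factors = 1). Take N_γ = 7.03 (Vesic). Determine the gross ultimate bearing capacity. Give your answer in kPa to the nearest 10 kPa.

tan21.9° = 0.402, so N_q = e^(π×0.402)·tan²(55.95°) = 3.536 × 2.19 = 7.74.
N_c = (7.74 − 1)/tan21.9° = 16.77.
Effective surcharge at the founding depth q = γ·D_f = 18.7 × 2.8 = 52.36 kPa.
q_ult = c·N_c·s_c + q·N_q + 0.5·γ·B·N_γ·s_γ
     = 10 × 16.772 × 1.3 + 52.36 × 7.7422 + 0.5 × 18.7 × 1.84 × 7.03 × 0.8
     = 218.03 + 405.38 + 96.755 = 720.17 kPa.

q_ult ≈ 720 kPa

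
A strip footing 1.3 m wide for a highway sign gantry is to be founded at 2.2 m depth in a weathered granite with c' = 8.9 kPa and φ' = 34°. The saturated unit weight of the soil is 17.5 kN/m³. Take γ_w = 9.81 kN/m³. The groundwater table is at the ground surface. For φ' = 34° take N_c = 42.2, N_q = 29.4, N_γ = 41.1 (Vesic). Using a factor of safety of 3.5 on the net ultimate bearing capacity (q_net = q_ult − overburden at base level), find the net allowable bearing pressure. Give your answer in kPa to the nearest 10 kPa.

q_all(net) ≈ 300 kPa

With the water table at the surface the whole profile is submerged: γ' = 17.5 − 9.81 = 7.69 kN/m³, so q = γ'·D_f = 16.918 kPa; the same γ' applies in the ½γBN_γ term.
q_ult = c·N_c + q·N_q + 0.5·γ·B·N_γ
     = 8.9 × 42.2 + 16.918 × 29.4 + 0.5 × 7.69 × 1.3 × 41.1
     = 375.58 + 497.39 + 205.44 = 1078.4 kPa.
q_net = 1078.4 − 16.918 = 1061.5 kPa.
q_all(net) = 1061.5 / 3.5 = 303.28 kPa.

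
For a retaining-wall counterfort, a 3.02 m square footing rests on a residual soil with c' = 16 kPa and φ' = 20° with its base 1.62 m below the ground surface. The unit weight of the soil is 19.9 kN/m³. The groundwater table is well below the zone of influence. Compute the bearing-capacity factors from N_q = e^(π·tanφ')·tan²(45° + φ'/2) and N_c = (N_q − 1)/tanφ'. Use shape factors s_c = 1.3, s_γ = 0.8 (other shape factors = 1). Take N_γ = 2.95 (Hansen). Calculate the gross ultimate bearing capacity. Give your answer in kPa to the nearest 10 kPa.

tan20° = 0.364, so N_q = e^(π×0.364)·tan²(55°) = 3.138 × 2.04 = 6.4.
N_c = (6.4 − 1)/tan20° = 14.83.
q = γ·D_f = 19.9 × 1.62 = 32.238 kPa.
c·N_c·s_c = 16 × 14.835 × 1.3 = 308.56 kPa
q·N_q = 32.238 × 6.3994 = 206.3 kPa
0.5·γ·B·N_γ·s_γ = 0.5 × 19.9 × 3.02 × 2.95 × 0.8 = 70.916 kPa
q_ult = 308.56 + 206.3 + 70.916 = 585.78 kPa.

q_ult ≈ 590 kPa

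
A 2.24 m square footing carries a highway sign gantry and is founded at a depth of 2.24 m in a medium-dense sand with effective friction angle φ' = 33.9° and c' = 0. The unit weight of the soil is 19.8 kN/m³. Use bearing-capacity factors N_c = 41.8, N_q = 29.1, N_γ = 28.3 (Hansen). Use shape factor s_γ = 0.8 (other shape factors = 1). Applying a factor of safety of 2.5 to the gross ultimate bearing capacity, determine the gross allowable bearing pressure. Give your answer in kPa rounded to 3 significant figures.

q_all ≈ 717 kPa

Overburden at base level: q = 19.8 × 2.24 = 44.352 kPa.
Surcharge term q·N_q = 44.352 × 29.1 = 1290.6 kPa; self-weight term 0.5·γ·B·N_γ·s_γ = 0.5 × 19.8 × 2.24 × 28.3 × 0.8 = 502.06 kPa.
q_ult = 1290.6 + 502.06 = 1792.7 kPa.
q_all = q_ult / FS = 1792.7 / 2.5 = 717.08 kPa.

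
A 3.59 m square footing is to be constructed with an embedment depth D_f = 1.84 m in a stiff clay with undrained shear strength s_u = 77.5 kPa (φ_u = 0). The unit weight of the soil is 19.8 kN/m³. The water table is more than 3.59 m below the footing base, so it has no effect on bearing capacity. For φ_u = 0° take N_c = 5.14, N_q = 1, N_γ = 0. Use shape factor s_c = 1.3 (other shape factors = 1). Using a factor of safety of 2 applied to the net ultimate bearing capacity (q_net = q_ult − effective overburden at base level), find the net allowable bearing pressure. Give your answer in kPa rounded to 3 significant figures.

q_all(net) ≈ 259 kPa

Effective surcharge at the founding depth q = γ·D_f = 19.8 × 1.84 = 36.432 kPa.
q_ult = c·N_c·s_c + q·N_q
     = 77.5 × 5.14 × 1.3 + 36.432 × 1
     = 517.86 + 36.432 = 554.29 kPa.
Net ultimate: q_net = 554.29 − 36.432 = 517.86 kPa.
q_all(net) = 517.86 / 2 = 258.93 kPa.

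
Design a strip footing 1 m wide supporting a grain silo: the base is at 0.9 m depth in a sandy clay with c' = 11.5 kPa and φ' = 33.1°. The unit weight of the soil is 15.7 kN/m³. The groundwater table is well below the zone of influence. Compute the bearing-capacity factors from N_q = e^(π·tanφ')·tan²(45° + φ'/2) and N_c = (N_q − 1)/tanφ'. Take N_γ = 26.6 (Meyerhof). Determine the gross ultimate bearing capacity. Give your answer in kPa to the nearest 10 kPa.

q_ult ≈ 1030 kPa

tan33.1° = 0.6519, so N_q = e^(π×0.6519)·tan²(61.55°) = 7.752 × 3.406 = 26.41.
N_c = (26.41 − 1)/tan33.1° = 38.97.
Effective surcharge at the founding depth q = γ·D_f = 15.7 × 0.9 = 14.13 kPa.
q_ult = c·N_c + q·N_q + 0.5·γ·B·N_γ
     = 11.5 × 38.973 + 14.13 × 26.406 + 0.5 × 15.7 × 1 × 26.6
     = 448.19 + 373.12 + 208.81 = 1030.1 kPa.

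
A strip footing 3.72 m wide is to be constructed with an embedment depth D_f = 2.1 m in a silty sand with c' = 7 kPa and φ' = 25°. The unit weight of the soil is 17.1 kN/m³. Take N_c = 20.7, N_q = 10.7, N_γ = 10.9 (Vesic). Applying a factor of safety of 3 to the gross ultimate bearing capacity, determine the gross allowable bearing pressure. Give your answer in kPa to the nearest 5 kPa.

q_all ≈ 290 kPa

Effective surcharge at the founding depth q = γ·D_f = 17.1 × 2.1 = 35.91 kPa.
q_ult = c·N_c + q·N_q + 0.5·γ·B·N_γ
     = 7 × 20.7 + 35.91 × 10.7 + 0.5 × 17.1 × 3.72 × 10.9
     = 144.9 + 384.24 + 346.69 = 875.82 kPa.
q_all = q_ult / FS = 875.82 / 3 = 291.94 kPa.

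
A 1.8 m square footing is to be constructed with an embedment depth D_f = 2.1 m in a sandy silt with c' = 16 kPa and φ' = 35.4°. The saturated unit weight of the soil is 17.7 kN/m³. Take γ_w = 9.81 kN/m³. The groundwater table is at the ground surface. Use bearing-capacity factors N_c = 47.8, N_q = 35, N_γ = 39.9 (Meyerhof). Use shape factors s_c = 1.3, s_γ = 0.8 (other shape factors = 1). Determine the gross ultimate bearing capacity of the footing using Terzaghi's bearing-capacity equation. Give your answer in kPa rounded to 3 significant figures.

q_ult ≈ 1800 kPa

With the water table at the surface the whole profile is submerged: γ' = 17.7 − 9.81 = 7.89 kN/m³, so q = γ'·D_f = 16.569 kPa; the same γ' applies in the ½γBN_γ term.
q_ult = c·N_c·s_c + q·N_q + 0.5·γ·B·N_γ·s_γ
     = 16 × 47.8 × 1.3 + 16.569 × 35 + 0.5 × 7.89 × 1.8 × 39.9 × 0.8
     = 994.24 + 579.91 + 226.66 = 1800.8 kPa.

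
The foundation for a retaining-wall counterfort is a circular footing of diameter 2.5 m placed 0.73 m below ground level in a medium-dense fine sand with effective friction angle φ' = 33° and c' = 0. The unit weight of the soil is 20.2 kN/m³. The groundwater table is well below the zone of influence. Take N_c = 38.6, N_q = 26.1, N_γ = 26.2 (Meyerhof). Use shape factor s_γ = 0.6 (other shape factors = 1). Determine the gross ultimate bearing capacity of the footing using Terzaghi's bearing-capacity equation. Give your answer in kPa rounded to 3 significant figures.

Effective surcharge at the founding depth q = γ·D_f = 20.2 × 0.73 = 14.746 kPa.
q_ult = q·N_q + 0.5·γ·B·N_γ·s_γ
     = 14.746 × 26.1 + 0.5 × 20.2 × 2.5 × 26.2 × 0.6
     = 384.87 + 396.93 = 781.8 kPa.

q_ult ≈ 782 kPa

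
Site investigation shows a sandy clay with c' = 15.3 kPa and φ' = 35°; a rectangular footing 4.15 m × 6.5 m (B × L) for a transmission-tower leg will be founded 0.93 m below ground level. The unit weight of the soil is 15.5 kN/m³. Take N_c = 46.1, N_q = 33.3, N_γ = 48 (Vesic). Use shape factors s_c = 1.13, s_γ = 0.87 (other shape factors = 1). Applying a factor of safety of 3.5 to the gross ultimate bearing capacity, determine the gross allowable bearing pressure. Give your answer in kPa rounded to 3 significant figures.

q = γ·D_f = 15.5 × 0.93 = 14.415 kPa.
c·N_c·s_c = 15.3 × 46.1 × 1.13 = 797.02 kPa
q·N_q = 14.415 × 33.3 = 480.02 kPa
0.5·γ·B·N_γ·s_γ = 0.5 × 15.5 × 4.15 × 48 × 0.87 = 1343.1 kPa
q_ult = 797.02 + 480.02 + 1343.1 = 2620.1 kPa.
q_all = q_ult / FS = 2620.1 / 3.5 = 748.61 kPa.

q_all ≈ 749 kPa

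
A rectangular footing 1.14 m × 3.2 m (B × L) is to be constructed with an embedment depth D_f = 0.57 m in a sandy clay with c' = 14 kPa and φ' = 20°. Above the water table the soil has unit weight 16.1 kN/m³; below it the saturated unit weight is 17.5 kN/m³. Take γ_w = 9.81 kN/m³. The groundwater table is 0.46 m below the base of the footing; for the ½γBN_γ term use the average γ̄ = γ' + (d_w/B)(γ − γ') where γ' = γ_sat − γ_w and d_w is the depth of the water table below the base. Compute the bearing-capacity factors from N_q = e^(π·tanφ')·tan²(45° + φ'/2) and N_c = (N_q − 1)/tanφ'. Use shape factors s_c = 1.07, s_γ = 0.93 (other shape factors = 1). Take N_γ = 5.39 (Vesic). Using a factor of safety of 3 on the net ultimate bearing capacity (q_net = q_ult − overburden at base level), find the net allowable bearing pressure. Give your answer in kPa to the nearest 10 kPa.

q_all(net) ≈ 100 kPa

N_q = e^(π·tan20°)·tan²(55°) = 6.4; N_c = (N_q − 1)/tanφ' = 14.83.
Effective surcharge at the founding depth q = γ·D_f = 16.1 × 0.57 = 9.177 kPa.
With d_w = 0.46 m < B, γ̄ = 7.69 + (0.46/1.14) × (16.1 − 7.69) = 11.084 kN/m³.
q_ult = c·N_c·s_c + q·N_q + 0.5·γ·B·N_γ·s_γ
     = 14 × 14.835 × 1.07 + 9.177 × 6.3994 + 0.5 × 11.084 × 1.14 × 5.39 × 0.93
     = 222.22 + 58.727 + 31.668 = 312.62 kPa.
q_net = 312.62 − 9.177 = 303.44 kPa.
q_all(net) = 303.44 / 3 = 101.15 kPa.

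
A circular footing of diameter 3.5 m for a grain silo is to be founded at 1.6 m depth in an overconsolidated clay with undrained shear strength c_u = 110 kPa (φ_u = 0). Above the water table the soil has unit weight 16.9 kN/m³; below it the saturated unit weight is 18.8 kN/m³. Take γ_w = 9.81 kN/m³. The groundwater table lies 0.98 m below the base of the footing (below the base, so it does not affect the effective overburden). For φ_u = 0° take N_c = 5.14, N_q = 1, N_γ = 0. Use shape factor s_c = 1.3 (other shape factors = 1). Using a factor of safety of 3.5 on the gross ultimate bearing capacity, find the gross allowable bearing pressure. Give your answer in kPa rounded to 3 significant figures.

q = γ·D_f = 16.9 × 1.6 = 27.04 kPa.
c·N_c·s_c = 110 × 5.14 × 1.3 = 735.02 kPa
q·N_q = 27.04 × 1 = 27.04 kPa
q_ult = 735.02 + 27.04 = 762.06 kPa.
q_all = 762.06 / 3.5 = 217.73 kPa.

q_all ≈ 218 kPa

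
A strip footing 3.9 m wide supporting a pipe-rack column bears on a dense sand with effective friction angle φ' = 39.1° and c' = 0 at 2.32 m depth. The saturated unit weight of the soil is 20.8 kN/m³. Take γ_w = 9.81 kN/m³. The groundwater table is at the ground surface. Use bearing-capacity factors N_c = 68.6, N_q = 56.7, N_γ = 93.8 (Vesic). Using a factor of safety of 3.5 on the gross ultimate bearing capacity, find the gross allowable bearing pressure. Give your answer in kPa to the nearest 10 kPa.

With the water table at the surface the whole profile is submerged: γ' = 20.8 − 9.81 = 10.99 kN/m³, so q = γ'·D_f = 25.497 kPa; the same γ' applies in the ½γBN_γ term.
q_ult = q·N_q + 0.5·γ·B·N_γ
     = 25.497 × 56.7 + 0.5 × 10.99 × 3.9 × 93.8
     = 1445.7 + 2010.2 = 3455.8 kPa.
q_all = 3455.8 / 3.5 = 987.39 kPa.

q_all ≈ 990 kPa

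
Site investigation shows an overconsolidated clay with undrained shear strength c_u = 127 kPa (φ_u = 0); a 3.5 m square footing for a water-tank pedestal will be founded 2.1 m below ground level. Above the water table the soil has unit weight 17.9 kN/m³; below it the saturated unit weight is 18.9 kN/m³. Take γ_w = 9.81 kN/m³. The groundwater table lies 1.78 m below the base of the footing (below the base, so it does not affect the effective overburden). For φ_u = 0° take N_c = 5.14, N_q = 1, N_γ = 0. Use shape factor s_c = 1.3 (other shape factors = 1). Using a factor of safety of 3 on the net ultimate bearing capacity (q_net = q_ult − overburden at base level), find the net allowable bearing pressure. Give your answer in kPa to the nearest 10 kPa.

q_all(net) ≈ 280 kPa

q = γ·D_f = 17.9 × 2.1 = 37.59 kPa.
c·N_c·s_c = 127 × 5.14 × 1.3 = 848.61 kPa
q·N_q = 37.59 × 1 = 37.59 kPa
q_ult = 848.61 + 37.59 = 886.2 kPa.
q_net = 886.2 − 37.59 = 848.61 kPa.
q_all(net) = 848.61 / 3 = 282.87 kPa.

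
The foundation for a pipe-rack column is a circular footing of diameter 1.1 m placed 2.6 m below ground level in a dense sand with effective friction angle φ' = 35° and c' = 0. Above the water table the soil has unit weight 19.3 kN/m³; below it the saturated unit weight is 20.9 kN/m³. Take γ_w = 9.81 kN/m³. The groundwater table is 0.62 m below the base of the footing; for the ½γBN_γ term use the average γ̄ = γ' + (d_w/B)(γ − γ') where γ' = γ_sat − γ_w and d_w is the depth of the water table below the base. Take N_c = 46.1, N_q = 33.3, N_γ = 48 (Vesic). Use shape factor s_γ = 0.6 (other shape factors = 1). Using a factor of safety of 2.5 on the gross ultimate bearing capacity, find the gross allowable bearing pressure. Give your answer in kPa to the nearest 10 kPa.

q = γ·D_f = 19.3 × 2.6 = 50.18 kPa.
γ' = 11.09 kN/m³; averaging over the depth B below the base, γ̄ = γ' + (d_w/B)(γ − γ') = 15.717 kN/m³.
q·N_q = 50.18 × 33.3 = 1671 kPa
0.5·γ·B·N_γ·s_γ = 0.5 × 15.717 × 1.1 × 48 × 0.6 = 248.96 kPa
q_ult = 1671 + 248.96 = 1920 kPa.
q_all = 1920 / 2.5 = 767.98 kPa.

q_all ≈ 770 kPa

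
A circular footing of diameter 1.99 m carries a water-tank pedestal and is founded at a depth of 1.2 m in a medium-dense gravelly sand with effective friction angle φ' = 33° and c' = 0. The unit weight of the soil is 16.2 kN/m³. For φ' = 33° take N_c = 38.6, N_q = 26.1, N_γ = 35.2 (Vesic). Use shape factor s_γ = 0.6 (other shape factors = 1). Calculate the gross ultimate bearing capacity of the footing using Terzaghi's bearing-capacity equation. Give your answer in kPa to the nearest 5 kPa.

Effective surcharge at the founding depth q = γ·D_f = 16.2 × 1.2 = 19.44 kPa.
q_ult = q·N_q + 0.5·γ·B·N_γ·s_γ
     = 19.44 × 26.1 + 0.5 × 16.2 × 1.99 × 35.2 × 0.6
     = 507.38 + 340.43 = 847.82 kPa.

q_ult ≈ 850 kPa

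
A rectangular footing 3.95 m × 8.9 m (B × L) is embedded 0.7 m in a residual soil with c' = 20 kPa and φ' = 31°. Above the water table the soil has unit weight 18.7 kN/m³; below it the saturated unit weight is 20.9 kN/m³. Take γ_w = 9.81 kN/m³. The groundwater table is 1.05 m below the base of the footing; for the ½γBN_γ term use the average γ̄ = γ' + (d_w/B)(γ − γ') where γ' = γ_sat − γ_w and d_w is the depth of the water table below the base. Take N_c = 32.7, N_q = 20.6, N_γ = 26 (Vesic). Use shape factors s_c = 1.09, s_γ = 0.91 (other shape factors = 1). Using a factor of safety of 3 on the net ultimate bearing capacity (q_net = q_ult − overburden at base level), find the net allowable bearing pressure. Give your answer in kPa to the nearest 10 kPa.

Overburden at base level: q = 18.7 × 0.7 = 13.09 kPa.
The water table is 1.05 m below the base (< B = 3.95 m), so the ½γBN_γ term uses γ̄ = γ' + (d_w/B)(γ − γ') = 11.09 + (1.05/3.95)(18.7 − 11.09) = 13.113 kN/m³.
Cohesion term c·N_c·s_c = 20 × 32.7 × 1.09 = 712.86 kPa; surcharge term q·N_q = 13.09 × 20.6 = 269.65 kPa; self-weight term 0.5·γ·B·N_γ·s_γ = 0.5 × 13.113 × 3.95 × 26 × 0.91 = 612.75 kPa.
q_ult = 712.86 + 269.65 + 612.75 = 1595.3 kPa.
q_net = 1595.3 − 13.09 = 1582.2 kPa.
q_all(net) = 1582.2 / 3 = 527.39 kPa.

q_all(net) ≈ 530 kPa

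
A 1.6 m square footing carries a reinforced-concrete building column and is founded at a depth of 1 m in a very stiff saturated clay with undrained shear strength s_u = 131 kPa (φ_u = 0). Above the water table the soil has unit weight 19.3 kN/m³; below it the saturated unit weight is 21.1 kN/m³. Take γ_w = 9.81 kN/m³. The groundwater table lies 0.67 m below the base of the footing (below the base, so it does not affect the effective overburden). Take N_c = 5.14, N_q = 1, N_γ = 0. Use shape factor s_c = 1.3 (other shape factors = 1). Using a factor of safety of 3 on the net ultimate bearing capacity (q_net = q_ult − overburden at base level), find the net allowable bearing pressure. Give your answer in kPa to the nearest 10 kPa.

Effective surcharge at the founding depth q = γ·D_f = 19.3 × 1 = 19.3 kPa.
q_ult = c·N_c·s_c + q·N_q
     = 131 × 5.14 × 1.3 + 19.3 × 1
     = 875.34 + 19.3 = 894.64 kPa.
q_net = 894.64 − 19.3 = 875.34 kPa.
q_all(net) = 875.34 / 3 = 291.78 kPa.

q_all(net) ≈ 290 kPa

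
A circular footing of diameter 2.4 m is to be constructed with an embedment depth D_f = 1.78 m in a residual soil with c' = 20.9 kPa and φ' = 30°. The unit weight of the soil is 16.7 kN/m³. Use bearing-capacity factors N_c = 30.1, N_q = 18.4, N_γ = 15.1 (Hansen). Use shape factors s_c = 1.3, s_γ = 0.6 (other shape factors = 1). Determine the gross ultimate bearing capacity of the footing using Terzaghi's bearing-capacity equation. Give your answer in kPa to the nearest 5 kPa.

q = γ·D_f = 16.7 × 1.78 = 29.726 kPa.
c·N_c·s_c = 20.9 × 30.1 × 1.3 = 817.82 kPa
q·N_q = 29.726 × 18.4 = 546.96 kPa
0.5·γ·B·N_γ·s_γ = 0.5 × 16.7 × 2.4 × 15.1 × 0.6 = 181.56 kPa
q_ult = 817.82 + 546.96 + 181.56 = 1546.3 kPa.

q_ult ≈ 1545 kPa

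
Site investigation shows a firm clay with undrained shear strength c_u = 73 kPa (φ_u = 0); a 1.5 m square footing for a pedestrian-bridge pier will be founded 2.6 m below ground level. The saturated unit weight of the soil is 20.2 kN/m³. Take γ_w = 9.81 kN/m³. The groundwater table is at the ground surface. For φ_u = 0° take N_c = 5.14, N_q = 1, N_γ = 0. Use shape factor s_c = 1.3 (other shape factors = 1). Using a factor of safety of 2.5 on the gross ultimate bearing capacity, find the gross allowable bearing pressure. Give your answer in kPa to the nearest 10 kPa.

q_all ≈ 210 kPa

γ' = 20.2 − 9.81 = 10.39 kN/m³ (submerged throughout). q = 10.39 × 2.6 = 27.014 kPa.
c·N_c·s_c = 73 × 5.14 × 1.3 = 487.79 kPa
q·N_q = 27.014 × 1 = 27.014 kPa
q_ult = 487.79 + 27.014 = 514.8 kPa.
q_all = 514.8 / 2.5 = 205.92 kPa.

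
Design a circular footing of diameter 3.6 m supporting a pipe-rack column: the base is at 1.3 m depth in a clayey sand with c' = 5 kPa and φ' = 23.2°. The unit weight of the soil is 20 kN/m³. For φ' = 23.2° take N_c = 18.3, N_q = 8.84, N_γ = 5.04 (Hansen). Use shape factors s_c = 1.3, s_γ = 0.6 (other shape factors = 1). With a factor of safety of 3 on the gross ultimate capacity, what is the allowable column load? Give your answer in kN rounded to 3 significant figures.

Overburden at base level: q = 20 × 1.3 = 26 kPa.
Cohesion term c·N_c·s_c = 5 × 18.3 × 1.3 = 118.95 kPa; surcharge term q·N_q = 26 × 8.84 = 229.84 kPa; self-weight term 0.5·γ·B·N_γ·s_γ = 0.5 × 20 × 3.6 × 5.04 × 0.6 = 108.86 kPa.
q_ult = 118.95 + 229.84 + 108.86 = 457.65 kPa.
Gross allowable pressure q_all = 457.65 / 3 = 152.55 kPa.
Footing area = 10.1788 m², so allowable column load = 152.55 × 10.1788 = 1552.8 kN.

P_all ≈ 1550 kN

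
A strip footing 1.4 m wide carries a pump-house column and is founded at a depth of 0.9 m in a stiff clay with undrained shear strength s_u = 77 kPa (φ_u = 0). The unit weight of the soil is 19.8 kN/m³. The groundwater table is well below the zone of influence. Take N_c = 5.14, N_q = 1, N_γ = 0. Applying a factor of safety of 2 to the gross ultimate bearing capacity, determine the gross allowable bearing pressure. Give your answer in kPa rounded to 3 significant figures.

q_all ≈ 207 kPa

Overburden at base level: q = 19.8 × 0.9 = 17.82 kPa.
Cohesion term c·N_c = 77 × 5.14 = 395.78 kPa; surcharge term q·N_q = 17.82 × 1 = 17.82 kPa.
q_ult = 395.78 + 17.82 = 413.6 kPa.
q_all = q_ult / FS = 413.6 / 2 = 206.8 kPa.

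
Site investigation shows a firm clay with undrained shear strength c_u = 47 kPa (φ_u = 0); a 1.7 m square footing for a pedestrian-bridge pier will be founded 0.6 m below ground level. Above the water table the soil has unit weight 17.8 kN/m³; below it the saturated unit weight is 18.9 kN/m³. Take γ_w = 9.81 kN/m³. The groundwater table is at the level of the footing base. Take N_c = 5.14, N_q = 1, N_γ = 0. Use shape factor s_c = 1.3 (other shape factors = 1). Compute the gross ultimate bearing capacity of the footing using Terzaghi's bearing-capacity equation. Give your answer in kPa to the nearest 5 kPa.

q_ult ≈ 325 kPa

q = γ·D_f = 17.8 × 0.6 = 10.68 kPa.
c·N_c·s_c = 47 × 5.14 × 1.3 = 314.05 kPa
q·N_q = 10.68 × 1 = 10.68 kPa
q_ult = 314.05 + 10.68 = 324.73 kPa.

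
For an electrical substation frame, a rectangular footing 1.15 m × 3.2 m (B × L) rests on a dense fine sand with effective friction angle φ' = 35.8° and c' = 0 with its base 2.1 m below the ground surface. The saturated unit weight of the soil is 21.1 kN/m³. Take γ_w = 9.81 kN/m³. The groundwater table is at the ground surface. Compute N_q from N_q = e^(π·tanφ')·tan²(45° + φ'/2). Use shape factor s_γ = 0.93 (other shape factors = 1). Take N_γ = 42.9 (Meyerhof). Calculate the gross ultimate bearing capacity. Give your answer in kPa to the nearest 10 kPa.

tan35.8° = 0.7212, so N_q = e^(π×0.7212)·tan²(62.9°) = 9.639 × 3.819 = 36.81.
γ' = 21.1 − 9.81 = 11.29 kN/m³ (submerged throughout). q = 11.29 × 2.1 = 23.709 kPa; the same γ' applies in the ½γBN_γ term.
q·N_q = 23.709 × 36.808 = 872.69 kPa
0.5·γ·B·N_γ·s_γ = 0.5 × 11.29 × 1.15 × 42.9 × 0.93 = 259 kPa
q_ult = 872.69 + 259 = 1131.7 kPa.

q_ult ≈ 1130 kPa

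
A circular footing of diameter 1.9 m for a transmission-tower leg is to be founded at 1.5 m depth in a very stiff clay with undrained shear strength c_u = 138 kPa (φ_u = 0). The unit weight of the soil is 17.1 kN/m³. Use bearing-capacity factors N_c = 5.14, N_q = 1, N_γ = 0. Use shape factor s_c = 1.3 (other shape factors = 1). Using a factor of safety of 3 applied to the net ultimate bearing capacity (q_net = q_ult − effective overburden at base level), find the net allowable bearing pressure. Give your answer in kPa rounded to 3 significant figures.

q_all(net) ≈ 307 kPa

Effective surcharge at the founding depth q = γ·D_f = 17.1 × 1.5 = 25.65 kPa.
q_ult = c·N_c·s_c + q·N_q
     = 138 × 5.14 × 1.3 + 25.65 × 1
     = 922.12 + 25.65 = 947.77 kPa.
Net ultimate: q_net = 947.77 − 25.65 = 922.12 kPa.
q_all(net) = 922.12 / 3 = 307.37 kPa.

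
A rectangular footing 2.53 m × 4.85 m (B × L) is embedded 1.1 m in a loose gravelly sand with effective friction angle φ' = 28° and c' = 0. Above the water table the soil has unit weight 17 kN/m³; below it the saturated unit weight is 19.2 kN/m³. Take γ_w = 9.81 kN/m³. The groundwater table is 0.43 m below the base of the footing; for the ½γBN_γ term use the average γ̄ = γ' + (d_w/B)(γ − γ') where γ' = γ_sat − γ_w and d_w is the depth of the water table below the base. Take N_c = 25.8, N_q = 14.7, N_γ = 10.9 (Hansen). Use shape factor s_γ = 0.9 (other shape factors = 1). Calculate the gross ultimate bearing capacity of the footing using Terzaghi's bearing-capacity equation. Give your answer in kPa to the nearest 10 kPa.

Overburden at base level: q = 17 × 1.1 = 18.7 kPa.
The water table is 0.43 m below the base (< B = 2.53 m), so the ½γBN_γ term uses γ̄ = γ' + (d_w/B)(γ − γ') = 9.39 + (0.43/2.53)(17 − 9.39) = 10.683 kN/m³.
Surcharge term q·N_q = 18.7 × 14.7 = 274.89 kPa; self-weight term 0.5·γ·B·N_γ·s_γ = 0.5 × 10.683 × 2.53 × 10.9 × 0.9 = 132.58 kPa.
q_ult = 274.89 + 132.58 = 407.47 kPa.

q_ult ≈ 410 kPa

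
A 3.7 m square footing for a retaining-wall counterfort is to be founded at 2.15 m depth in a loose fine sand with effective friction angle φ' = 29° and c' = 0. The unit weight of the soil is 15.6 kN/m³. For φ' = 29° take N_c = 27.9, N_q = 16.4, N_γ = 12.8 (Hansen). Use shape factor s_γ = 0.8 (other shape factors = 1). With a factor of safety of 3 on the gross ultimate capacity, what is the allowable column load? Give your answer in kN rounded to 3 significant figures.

q = γ·D_f = 15.6 × 2.15 = 33.54 kPa.
q·N_q = 33.54 × 16.4 = 550.06 kPa
0.5·γ·B·N_γ·s_γ = 0.5 × 15.6 × 3.7 × 12.8 × 0.8 = 295.53 kPa
q_ult = 550.06 + 295.53 = 845.58 kPa.
Gross allowable pressure q_all = 845.58 / 3 = 281.86 kPa.
Footing area = 13.69 m², so allowable column load = 281.86 × 13.69 = 3858.7 kN.

P_all ≈ 3860 kN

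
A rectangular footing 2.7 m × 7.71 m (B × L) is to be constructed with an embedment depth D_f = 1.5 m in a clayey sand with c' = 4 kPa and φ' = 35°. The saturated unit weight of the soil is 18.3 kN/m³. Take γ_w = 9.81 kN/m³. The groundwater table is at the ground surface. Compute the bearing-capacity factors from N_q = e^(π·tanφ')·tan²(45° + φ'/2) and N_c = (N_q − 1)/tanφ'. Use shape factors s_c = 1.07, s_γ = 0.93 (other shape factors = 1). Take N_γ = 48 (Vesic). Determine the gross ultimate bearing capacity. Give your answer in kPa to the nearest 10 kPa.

tan35° = 0.7002, so N_q = e^(π×0.7002)·tan²(62.5°) = 9.023 × 3.69 = 33.3.
N_c = (33.3 − 1)/tan35° = 46.12.
Water table at ground surface, so effective unit weight γ' = 18.3 − 9.81 = 8.49 kN/m³ is used throughout; overburden q = 8.49 × 1.5 = 12.735 kPa; the same γ' applies in the ½γBN_γ term.
Cohesion term c·N_c·s_c = 4 × 46.124 × 1.07 = 197.41 kPa; surcharge term q·N_q = 12.735 × 33.296 = 424.03 kPa; self-weight term 0.5·γ·B·N_γ·s_γ = 0.5 × 8.49 × 2.7 × 48 × 0.93 = 511.64 kPa.
q_ult = 197.41 + 424.03 + 511.64 = 1133.1 kPa.

q_ult ≈ 1130 kPa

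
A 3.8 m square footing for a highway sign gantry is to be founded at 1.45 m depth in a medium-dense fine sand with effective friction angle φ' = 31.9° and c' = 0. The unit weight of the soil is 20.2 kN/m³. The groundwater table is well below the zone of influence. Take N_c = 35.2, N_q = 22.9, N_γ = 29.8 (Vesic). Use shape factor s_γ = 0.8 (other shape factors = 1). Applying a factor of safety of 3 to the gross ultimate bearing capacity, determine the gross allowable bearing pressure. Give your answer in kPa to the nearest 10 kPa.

q_all ≈ 530 kPa

Overburden at base level: q = 20.2 × 1.45 = 29.29 kPa.
Surcharge term q·N_q = 29.29 × 22.9 = 670.74 kPa; self-weight term 0.5·γ·B·N_γ·s_γ = 0.5 × 20.2 × 3.8 × 29.8 × 0.8 = 914.98 kPa.
q_ult = 670.74 + 914.98 = 1585.7 kPa.
q_all = q_ult / FS = 1585.7 / 3 = 528.57 kPa.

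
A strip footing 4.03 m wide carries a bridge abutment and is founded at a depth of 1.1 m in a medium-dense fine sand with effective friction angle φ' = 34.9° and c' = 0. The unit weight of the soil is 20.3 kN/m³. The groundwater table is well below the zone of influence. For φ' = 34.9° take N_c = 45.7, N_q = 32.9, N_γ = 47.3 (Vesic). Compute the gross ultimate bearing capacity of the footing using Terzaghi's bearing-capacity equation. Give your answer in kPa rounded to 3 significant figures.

q_ult ≈ 2670 kPa

Overburden at base level: q = 20.3 × 1.1 = 22.33 kPa.
Surcharge term q·N_q = 22.33 × 32.9 = 734.66 kPa; self-weight term 0.5·γ·B·N_γ = 0.5 × 20.3 × 4.03 × 47.3 = 1934.8 kPa.
q_ult = 734.66 + 1934.8 = 2669.4 kPa.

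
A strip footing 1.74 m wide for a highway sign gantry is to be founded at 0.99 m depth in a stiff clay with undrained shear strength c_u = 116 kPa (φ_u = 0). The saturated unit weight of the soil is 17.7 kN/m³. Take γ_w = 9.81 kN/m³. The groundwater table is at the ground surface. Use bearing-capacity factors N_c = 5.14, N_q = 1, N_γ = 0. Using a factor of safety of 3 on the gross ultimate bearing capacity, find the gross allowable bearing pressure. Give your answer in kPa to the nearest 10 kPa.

q_all ≈ 200 kPa

Water table at ground surface, so effective unit weight γ' = 17.7 − 9.81 = 7.89 kN/m³ is used throughout; overburden q = 7.89 × 0.99 = 7.8111 kPa.
Cohesion term c·N_c = 116 × 5.14 = 596.24 kPa; surcharge term q·N_q = 7.8111 × 1 = 7.8111 kPa.
q_ult = 596.24 + 7.8111 = 604.05 kPa.
q_all = 604.05 / 3 = 201.35 kPa.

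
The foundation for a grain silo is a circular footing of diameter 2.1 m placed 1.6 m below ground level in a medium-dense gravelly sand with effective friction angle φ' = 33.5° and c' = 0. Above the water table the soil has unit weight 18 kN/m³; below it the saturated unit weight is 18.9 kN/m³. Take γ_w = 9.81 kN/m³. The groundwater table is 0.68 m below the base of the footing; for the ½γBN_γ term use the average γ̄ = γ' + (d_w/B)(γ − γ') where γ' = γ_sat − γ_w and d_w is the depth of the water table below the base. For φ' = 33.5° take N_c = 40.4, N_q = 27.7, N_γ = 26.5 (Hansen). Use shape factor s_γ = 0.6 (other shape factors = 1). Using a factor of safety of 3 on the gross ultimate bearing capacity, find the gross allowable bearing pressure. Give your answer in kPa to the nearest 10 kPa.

q_all ≈ 330 kPa

Effective surcharge at the founding depth q = γ·D_f = 18 × 1.6 = 28.8 kPa.
With d_w = 0.68 m < B, γ̄ = 9.09 + (0.68/2.1) × (18 − 9.09) = 11.975 kN/m³.
q_ult = q·N_q + 0.5·γ·B·N_γ·s_γ
     = 28.8 × 27.7 + 0.5 × 11.975 × 2.1 × 26.5 × 0.6
     = 797.76 + 199.93 = 997.69 kPa.
q_all = 997.69 / 3 = 332.56 kPa.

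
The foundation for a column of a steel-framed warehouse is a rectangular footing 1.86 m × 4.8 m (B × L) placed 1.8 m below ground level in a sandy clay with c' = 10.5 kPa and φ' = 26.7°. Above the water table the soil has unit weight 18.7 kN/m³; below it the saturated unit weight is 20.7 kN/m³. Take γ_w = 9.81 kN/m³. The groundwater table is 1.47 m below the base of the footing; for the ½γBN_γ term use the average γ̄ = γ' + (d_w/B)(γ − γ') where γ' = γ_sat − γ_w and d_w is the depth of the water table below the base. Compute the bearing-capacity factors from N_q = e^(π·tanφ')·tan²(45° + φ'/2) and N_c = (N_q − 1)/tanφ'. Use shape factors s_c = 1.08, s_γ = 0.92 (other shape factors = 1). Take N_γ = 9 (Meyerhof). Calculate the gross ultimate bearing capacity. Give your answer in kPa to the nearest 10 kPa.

q_ult ≈ 830 kPa

tan26.7° = 0.5029, so N_q = e^(π×0.5029)·tan²(58.35°) = 4.855 × 2.632 = 12.78.
N_c = (12.78 − 1)/tan26.7° = 23.42.
q = γ·D_f = 18.7 × 1.8 = 33.66 kPa.
γ' = 10.89 kN/m³; averaging over the depth B below the base, γ̄ = γ' + (d_w/B)(γ − γ') = 17.062 kN/m³.
c·N_c·s_c = 10.5 × 23.419 × 1.08 = 265.57 kPa
q·N_q = 33.66 × 12.778 = 430.12 kPa
0.5·γ·B·N_γ·s_γ = 0.5 × 17.062 × 1.86 × 9 × 0.92 = 131.39 kPa
q_ult = 265.57 + 430.12 + 131.39 = 827.07 kPa.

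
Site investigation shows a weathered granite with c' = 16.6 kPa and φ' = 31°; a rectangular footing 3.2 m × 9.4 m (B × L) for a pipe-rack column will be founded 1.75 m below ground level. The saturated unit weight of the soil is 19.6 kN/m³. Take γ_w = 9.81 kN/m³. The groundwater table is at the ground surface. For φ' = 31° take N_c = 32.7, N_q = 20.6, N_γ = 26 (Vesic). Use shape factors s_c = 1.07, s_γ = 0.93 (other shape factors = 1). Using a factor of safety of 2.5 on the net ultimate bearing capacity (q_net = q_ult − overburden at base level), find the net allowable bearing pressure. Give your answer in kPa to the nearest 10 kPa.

q_all(net) ≈ 520 kPa

With the water table at the surface the whole profile is submerged: γ' = 19.6 − 9.81 = 9.79 kN/m³, so q = γ'·D_f = 17.133 kPa; the same γ' applies in the ½γBN_γ term.
q_ult = c·N_c·s_c + q·N_q + 0.5·γ·B·N_γ·s_γ
     = 16.6 × 32.7 × 1.07 + 17.133 × 20.6 + 0.5 × 9.79 × 3.2 × 26 × 0.93
     = 580.82 + 352.93 + 378.76 = 1312.5 kPa.
q_net = 1312.5 − 17.133 = 1295.4 kPa.
q_all(net) = 1295.4 / 2.5 = 518.15 kPa.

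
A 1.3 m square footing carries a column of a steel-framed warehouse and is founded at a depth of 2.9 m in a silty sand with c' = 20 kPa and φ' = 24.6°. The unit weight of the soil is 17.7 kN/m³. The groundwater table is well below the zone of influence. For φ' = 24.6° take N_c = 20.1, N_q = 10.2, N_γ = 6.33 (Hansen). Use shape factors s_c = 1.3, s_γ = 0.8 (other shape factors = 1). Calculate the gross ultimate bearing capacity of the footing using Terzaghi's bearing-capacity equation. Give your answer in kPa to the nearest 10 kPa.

q_ult ≈ 1100 kPa

Overburden at base level: q = 17.7 × 2.9 = 51.33 kPa.
Cohesion term c·N_c·s_c = 20 × 20.1 × 1.3 = 522.6 kPa; surcharge term q·N_q = 51.33 × 10.2 = 523.57 kPa; self-weight term 0.5·γ·B·N_γ·s_γ = 0.5 × 17.7 × 1.3 × 6.33 × 0.8 = 58.261 kPa.
q_ult = 522.6 + 523.57 + 58.261 = 1104.4 kPa.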